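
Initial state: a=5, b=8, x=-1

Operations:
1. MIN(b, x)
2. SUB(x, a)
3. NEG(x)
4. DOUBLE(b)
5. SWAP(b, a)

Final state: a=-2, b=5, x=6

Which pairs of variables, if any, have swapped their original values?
None

Comparing initial and final values:
a: 5 → -2
b: 8 → 5
x: -1 → 6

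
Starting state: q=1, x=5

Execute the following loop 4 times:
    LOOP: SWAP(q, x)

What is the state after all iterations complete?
q=1, x=5

Iteration trace:
Start: q=1, x=5
After iteration 1: q=5, x=1
After iteration 2: q=1, x=5
After iteration 3: q=5, x=1
After iteration 4: q=1, x=5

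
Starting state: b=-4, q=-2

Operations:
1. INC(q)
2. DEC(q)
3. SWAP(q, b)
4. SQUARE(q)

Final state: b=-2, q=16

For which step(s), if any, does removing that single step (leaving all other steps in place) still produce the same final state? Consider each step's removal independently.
None - removing any single step changes the final result

Testing removal of each single step:
Without step 1: final = b=-3, q=16 (different)
Without step 2: final = b=-1, q=16 (different)
Without step 3: final = b=-4, q=4 (different)
Without step 4: final = b=-2, q=-4 (different)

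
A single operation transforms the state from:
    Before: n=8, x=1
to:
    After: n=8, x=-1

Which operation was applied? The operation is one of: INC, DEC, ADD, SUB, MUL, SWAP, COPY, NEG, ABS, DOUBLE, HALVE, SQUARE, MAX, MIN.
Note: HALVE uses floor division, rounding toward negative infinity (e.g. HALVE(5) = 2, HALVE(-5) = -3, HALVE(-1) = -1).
NEG(x)

Analyzing the change:
Before: n=8, x=1
After: n=8, x=-1
Variable x changed from 1 to -1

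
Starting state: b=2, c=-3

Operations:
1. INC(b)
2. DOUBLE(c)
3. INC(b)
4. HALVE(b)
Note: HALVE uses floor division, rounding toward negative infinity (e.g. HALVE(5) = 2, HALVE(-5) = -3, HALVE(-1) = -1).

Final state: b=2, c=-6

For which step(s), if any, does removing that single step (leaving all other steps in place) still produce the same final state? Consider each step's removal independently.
None - removing any single step changes the final result

Testing removal of each single step:
Without step 1: final = b=1, c=-6 (different)
Without step 2: final = b=2, c=-3 (different)
Without step 3: final = b=1, c=-6 (different)
Without step 4: final = b=4, c=-6 (different)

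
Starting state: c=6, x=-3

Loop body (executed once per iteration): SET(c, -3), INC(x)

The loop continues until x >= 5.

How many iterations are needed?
8

Tracing iterations:
Initial: c=6, x=-3
After iteration 1: c=-3, x=-2
After iteration 2: c=-3, x=-1
After iteration 3: c=-3, x=0
After iteration 4: c=-3, x=1
After iteration 5: c=-3, x=2
After iteration 6: c=-3, x=3
After iteration 7: c=-3, x=4
After iteration 8: c=-3, x=5
x >= 5 now holds, so the loop exits after 8 iterations.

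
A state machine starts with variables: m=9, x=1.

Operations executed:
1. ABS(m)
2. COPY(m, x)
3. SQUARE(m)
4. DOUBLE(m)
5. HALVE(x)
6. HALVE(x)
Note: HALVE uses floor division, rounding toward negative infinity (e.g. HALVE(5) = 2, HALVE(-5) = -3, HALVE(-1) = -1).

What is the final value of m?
m = 2

Tracing execution:
Step 1: ABS(m) → m = 9
Step 2: COPY(m, x) → m = 1
Step 3: SQUARE(m) → m = 1
Step 4: DOUBLE(m) → m = 2
Step 5: HALVE(x) → m = 2
Step 6: HALVE(x) → m = 2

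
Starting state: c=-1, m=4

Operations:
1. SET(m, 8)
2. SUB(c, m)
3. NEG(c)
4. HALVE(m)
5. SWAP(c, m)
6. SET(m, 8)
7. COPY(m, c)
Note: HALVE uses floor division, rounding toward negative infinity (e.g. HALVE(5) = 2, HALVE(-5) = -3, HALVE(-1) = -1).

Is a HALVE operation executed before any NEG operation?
No

First HALVE: step 4
First NEG: step 3
Since 4 > 3, NEG comes first.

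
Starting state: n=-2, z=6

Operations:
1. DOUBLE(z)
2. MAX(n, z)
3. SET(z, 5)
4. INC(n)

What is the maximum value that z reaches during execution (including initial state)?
12

Values of z at each step:
Initial: z = 6
After step 1: z = 12 ← maximum
After step 2: z = 12
After step 3: z = 5
After step 4: z = 5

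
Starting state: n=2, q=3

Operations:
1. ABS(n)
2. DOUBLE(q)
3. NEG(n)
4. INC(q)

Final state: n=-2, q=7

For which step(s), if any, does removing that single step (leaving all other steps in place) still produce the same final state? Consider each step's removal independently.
Step(s) 1

Testing removal of each single step:
Without step 1: final = n=-2, q=7 (same)
Without step 2: final = n=-2, q=4 (different)
Without step 3: final = n=2, q=7 (different)
Without step 4: final = n=-2, q=6 (different)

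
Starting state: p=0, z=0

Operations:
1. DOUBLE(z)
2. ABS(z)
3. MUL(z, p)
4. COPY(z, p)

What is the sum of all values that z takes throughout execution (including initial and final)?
0

Values of z at each step:
Initial: z = 0
After step 1: z = 0
After step 2: z = 0
After step 3: z = 0
After step 4: z = 0
Sum = 0 + 0 + 0 + 0 + 0 = 0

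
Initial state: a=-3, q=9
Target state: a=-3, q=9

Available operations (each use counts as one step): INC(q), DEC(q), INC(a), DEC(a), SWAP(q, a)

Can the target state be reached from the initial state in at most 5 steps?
Yes

Path (0 steps): 0 steps (already at target)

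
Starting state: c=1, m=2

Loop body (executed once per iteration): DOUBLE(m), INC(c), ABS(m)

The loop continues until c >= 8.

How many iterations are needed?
7

Tracing iterations:
Initial: c=1, m=2
After iteration 1: c=2, m=4
After iteration 2: c=3, m=8
After iteration 3: c=4, m=16
After iteration 4: c=5, m=32
After iteration 5: c=6, m=64
After iteration 6: c=7, m=128
After iteration 7: c=8, m=256
c >= 8 now holds, so the loop exits after 7 iterations.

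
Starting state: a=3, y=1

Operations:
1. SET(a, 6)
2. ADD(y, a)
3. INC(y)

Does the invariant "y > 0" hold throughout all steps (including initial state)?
Yes

The invariant holds at every step.

State at each step:
Initial: a=3, y=1
After step 1: a=6, y=1
After step 2: a=6, y=7
After step 3: a=6, y=8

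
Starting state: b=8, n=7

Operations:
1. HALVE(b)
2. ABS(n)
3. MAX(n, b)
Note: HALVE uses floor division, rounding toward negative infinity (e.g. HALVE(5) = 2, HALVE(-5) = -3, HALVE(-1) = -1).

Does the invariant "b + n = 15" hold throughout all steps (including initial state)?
No, violated after step 1

The invariant is violated after step 1.

State at each step:
Initial: b=8, n=7
After step 1: b=4, n=7
After step 2: b=4, n=7
After step 3: b=4, n=7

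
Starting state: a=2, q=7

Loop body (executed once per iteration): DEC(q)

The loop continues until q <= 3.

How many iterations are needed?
4

Tracing iterations:
Initial: a=2, q=7
After iteration 1: a=2, q=6
After iteration 2: a=2, q=5
After iteration 3: a=2, q=4
After iteration 4: a=2, q=3
q <= 3 now holds, so the loop exits after 4 iterations.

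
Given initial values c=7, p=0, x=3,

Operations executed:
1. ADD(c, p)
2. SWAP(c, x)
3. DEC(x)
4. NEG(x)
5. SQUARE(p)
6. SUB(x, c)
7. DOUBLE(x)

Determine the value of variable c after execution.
c = 3

Tracing execution:
Step 1: ADD(c, p) → c = 7
Step 2: SWAP(c, x) → c = 3
Step 3: DEC(x) → c = 3
Step 4: NEG(x) → c = 3
Step 5: SQUARE(p) → c = 3
Step 6: SUB(x, c) → c = 3
Step 7: DOUBLE(x) → c = 3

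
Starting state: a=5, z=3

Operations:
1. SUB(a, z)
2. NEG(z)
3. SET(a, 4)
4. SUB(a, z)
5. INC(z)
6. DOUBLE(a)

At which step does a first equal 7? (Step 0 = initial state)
Step 4

Tracing a:
Initial: a = 5
After step 1: a = 2
After step 2: a = 2
After step 3: a = 4
After step 4: a = 7 ← first occurrence
After step 5: a = 7
After step 6: a = 14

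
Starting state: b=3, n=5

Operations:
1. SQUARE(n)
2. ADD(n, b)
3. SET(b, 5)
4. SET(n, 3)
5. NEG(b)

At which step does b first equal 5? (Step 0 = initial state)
Step 3

Tracing b:
Initial: b = 3
After step 1: b = 3
After step 2: b = 3
After step 3: b = 5 ← first occurrence
After step 4: b = 5
After step 5: b = -5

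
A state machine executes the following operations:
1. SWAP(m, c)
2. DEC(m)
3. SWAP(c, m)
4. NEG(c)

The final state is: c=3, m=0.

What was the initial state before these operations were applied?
c=-2, m=0

Working backwards:
Final state: c=3, m=0
Before step 4 (NEG(c)): c=-3, m=0
Before step 3 (SWAP(c, m)): c=0, m=-3
Before step 2 (DEC(m)): c=0, m=-2
Before step 1 (SWAP(m, c)): c=-2, m=0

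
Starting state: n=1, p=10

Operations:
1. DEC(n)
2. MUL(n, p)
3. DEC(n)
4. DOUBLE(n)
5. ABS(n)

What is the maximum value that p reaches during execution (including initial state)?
10

Values of p at each step:
Initial: p = 10 ← maximum
After step 1: p = 10
After step 2: p = 10
After step 3: p = 10
After step 4: p = 10
After step 5: p = 10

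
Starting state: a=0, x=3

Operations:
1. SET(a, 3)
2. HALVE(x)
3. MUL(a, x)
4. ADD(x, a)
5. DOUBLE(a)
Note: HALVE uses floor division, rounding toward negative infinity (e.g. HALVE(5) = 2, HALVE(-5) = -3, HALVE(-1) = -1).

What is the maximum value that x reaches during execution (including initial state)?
4

Values of x at each step:
Initial: x = 3
After step 1: x = 3
After step 2: x = 1
After step 3: x = 1
After step 4: x = 4 ← maximum
After step 5: x = 4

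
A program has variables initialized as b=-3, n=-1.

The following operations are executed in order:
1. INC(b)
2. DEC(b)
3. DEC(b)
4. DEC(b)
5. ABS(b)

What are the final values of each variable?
{b: 5, n: -1}

Step-by-step execution:
Initial: b=-3, n=-1
After step 1 (INC(b)): b=-2, n=-1
After step 2 (DEC(b)): b=-3, n=-1
After step 3 (DEC(b)): b=-4, n=-1
After step 4 (DEC(b)): b=-5, n=-1
After step 5 (ABS(b)): b=5, n=-1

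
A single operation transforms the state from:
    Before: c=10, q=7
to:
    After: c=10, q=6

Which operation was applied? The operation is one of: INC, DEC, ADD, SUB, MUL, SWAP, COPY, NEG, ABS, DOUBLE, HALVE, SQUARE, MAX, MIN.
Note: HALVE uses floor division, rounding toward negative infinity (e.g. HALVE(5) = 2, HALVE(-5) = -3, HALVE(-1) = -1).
DEC(q)

Analyzing the change:
Before: c=10, q=7
After: c=10, q=6
Variable q changed from 7 to 6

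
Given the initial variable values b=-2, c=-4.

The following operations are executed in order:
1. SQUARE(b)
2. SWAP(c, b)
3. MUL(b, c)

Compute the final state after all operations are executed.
{b: -16, c: 4}

Step-by-step execution:
Initial: b=-2, c=-4
After step 1 (SQUARE(b)): b=4, c=-4
After step 2 (SWAP(c, b)): b=-4, c=4
After step 3 (MUL(b, c)): b=-16, c=4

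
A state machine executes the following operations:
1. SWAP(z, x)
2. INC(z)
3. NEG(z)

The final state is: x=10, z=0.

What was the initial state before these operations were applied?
x=-1, z=10

Working backwards:
Final state: x=10, z=0
Before step 3 (NEG(z)): x=10, z=0
Before step 2 (INC(z)): x=10, z=-1
Before step 1 (SWAP(z, x)): x=-1, z=10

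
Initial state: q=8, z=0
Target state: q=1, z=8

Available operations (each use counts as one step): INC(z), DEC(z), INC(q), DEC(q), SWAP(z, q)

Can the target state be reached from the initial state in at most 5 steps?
Yes

Path (2 steps): INC(z) → SWAP(z, q)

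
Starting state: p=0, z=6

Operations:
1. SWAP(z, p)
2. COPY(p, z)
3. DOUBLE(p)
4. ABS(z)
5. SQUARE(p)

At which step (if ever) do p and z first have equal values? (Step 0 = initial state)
Step 2

p and z first become equal after step 2.

Comparing values at each step:
Initial: p=0, z=6
After step 1: p=6, z=0
After step 2: p=0, z=0 ← equal!
After step 3: p=0, z=0 ← equal!
After step 4: p=0, z=0 ← equal!
After step 5: p=0, z=0 ← equal!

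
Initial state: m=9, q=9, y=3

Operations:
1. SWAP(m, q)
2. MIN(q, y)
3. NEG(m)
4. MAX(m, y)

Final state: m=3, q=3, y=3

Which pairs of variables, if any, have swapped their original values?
None

Comparing initial and final values:
q: 9 → 3
m: 9 → 3
y: 3 → 3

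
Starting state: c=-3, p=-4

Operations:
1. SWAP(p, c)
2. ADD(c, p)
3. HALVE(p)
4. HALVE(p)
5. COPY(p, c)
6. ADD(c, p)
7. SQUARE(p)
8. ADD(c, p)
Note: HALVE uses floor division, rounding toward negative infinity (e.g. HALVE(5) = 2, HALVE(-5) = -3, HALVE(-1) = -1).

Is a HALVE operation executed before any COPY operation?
Yes

First HALVE: step 3
First COPY: step 5
Since 3 < 5, HALVE comes first.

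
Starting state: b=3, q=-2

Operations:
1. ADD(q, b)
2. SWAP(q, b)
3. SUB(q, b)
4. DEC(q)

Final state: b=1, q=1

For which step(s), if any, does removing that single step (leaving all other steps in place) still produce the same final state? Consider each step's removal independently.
None - removing any single step changes the final result

Testing removal of each single step:
Without step 1: final = b=-2, q=4 (different)
Without step 2: final = b=3, q=-3 (different)
Without step 3: final = b=1, q=2 (different)
Without step 4: final = b=1, q=2 (different)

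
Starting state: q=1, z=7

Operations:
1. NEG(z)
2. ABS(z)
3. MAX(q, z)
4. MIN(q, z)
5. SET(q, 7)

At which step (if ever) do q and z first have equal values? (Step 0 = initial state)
Step 3

q and z first become equal after step 3.

Comparing values at each step:
Initial: q=1, z=7
After step 1: q=1, z=-7
After step 2: q=1, z=7
After step 3: q=7, z=7 ← equal!
After step 4: q=7, z=7 ← equal!
After step 5: q=7, z=7 ← equal!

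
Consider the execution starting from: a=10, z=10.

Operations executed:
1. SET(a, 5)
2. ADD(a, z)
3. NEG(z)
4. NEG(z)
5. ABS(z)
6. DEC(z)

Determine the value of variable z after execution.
z = 9

Tracing execution:
Step 1: SET(a, 5) → z = 10
Step 2: ADD(a, z) → z = 10
Step 3: NEG(z) → z = -10
Step 4: NEG(z) → z = 10
Step 5: ABS(z) → z = 10
Step 6: DEC(z) → z = 9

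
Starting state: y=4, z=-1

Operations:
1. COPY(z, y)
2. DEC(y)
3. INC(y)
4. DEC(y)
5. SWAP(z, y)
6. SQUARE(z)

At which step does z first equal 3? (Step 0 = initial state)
Step 5

Tracing z:
Initial: z = -1
After step 1: z = 4
After step 2: z = 4
After step 3: z = 4
After step 4: z = 4
After step 5: z = 3 ← first occurrence
After step 6: z = 9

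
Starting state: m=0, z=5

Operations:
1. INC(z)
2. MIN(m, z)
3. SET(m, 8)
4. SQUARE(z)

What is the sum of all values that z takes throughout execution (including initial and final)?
59

Values of z at each step:
Initial: z = 5
After step 1: z = 6
After step 2: z = 6
After step 3: z = 6
After step 4: z = 36
Sum = 5 + 6 + 6 + 6 + 36 = 59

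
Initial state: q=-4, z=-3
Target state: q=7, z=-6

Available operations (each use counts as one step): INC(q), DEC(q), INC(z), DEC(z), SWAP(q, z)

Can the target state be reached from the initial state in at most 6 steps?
No

The target state cannot be reached within 6 steps.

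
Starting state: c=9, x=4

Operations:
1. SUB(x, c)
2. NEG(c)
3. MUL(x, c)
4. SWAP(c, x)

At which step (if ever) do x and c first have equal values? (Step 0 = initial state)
Never

x and c never become equal during execution.

Comparing values at each step:
Initial: x=4, c=9
After step 1: x=-5, c=9
After step 2: x=-5, c=-9
After step 3: x=45, c=-9
After step 4: x=-9, c=45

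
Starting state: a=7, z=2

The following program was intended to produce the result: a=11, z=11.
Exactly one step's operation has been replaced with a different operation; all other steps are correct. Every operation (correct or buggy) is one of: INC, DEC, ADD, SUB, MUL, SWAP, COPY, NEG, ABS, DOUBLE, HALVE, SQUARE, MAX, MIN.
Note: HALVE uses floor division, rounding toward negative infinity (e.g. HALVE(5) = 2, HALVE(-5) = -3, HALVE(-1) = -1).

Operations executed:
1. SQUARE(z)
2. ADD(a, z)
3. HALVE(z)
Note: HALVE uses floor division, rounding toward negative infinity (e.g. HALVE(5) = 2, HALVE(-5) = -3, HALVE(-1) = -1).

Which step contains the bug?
Step 3

Trace with buggy code:
Initial: a=7, z=2
After step 1: a=7, z=4
After step 2: a=11, z=4
After step 3: a=11, z=2
Actual final a=11, z=2 ≠ expected a=11, z=11.
Step 3 is the only position where a single-operation replacement can produce the expected result.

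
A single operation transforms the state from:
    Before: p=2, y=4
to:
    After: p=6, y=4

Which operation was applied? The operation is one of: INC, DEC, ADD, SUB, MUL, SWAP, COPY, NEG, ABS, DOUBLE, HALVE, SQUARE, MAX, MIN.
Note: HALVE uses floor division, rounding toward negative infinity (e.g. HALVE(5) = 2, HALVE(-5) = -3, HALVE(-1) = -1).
ADD(p, y)

Analyzing the change:
Before: p=2, y=4
After: p=6, y=4
Variable p changed from 2 to 6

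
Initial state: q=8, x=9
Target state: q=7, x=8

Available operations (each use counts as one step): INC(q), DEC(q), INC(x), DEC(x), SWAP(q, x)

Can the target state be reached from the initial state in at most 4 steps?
Yes

Path (2 steps): DEC(q) → DEC(x)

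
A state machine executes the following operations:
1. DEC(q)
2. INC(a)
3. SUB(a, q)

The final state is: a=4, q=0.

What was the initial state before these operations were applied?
a=3, q=1

Working backwards:
Final state: a=4, q=0
Before step 3 (SUB(a, q)): a=4, q=0
Before step 2 (INC(a)): a=3, q=0
Before step 1 (DEC(q)): a=3, q=1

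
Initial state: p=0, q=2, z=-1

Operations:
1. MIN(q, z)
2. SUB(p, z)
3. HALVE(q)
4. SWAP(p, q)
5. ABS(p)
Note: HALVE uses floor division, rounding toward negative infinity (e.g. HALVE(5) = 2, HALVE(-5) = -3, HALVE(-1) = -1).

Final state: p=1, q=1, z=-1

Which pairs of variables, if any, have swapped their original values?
None

Comparing initial and final values:
z: -1 → -1
p: 0 → 1
q: 2 → 1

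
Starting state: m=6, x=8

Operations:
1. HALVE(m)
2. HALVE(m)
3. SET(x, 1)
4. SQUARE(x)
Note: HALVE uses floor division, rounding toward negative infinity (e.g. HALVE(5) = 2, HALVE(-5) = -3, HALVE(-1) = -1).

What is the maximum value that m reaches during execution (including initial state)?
6

Values of m at each step:
Initial: m = 6 ← maximum
After step 1: m = 3
After step 2: m = 1
After step 3: m = 1
After step 4: m = 1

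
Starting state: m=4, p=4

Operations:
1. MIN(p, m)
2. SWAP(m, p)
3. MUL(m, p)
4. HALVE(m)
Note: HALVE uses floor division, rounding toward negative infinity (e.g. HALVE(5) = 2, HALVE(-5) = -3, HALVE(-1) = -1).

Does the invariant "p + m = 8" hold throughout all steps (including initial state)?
No, violated after step 3

The invariant is violated after step 3.

State at each step:
Initial: m=4, p=4
After step 1: m=4, p=4
After step 2: m=4, p=4
After step 3: m=16, p=4
After step 4: m=8, p=4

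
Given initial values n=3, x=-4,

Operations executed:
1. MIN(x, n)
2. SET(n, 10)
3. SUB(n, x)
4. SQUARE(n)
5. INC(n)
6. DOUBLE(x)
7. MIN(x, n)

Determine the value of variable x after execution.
x = -8

Tracing execution:
Step 1: MIN(x, n) → x = -4
Step 2: SET(n, 10) → x = -4
Step 3: SUB(n, x) → x = -4
Step 4: SQUARE(n) → x = -4
Step 5: INC(n) → x = -4
Step 6: DOUBLE(x) → x = -8
Step 7: MIN(x, n) → x = -8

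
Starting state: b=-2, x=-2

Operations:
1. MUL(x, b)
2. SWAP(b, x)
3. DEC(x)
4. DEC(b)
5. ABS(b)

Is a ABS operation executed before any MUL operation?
No

First ABS: step 5
First MUL: step 1
Since 5 > 1, MUL comes first.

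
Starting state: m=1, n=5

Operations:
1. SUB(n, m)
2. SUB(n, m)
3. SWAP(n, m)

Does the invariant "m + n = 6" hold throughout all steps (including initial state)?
No, violated after step 1

The invariant is violated after step 1.

State at each step:
Initial: m=1, n=5
After step 1: m=1, n=4
After step 2: m=1, n=3
After step 3: m=3, n=1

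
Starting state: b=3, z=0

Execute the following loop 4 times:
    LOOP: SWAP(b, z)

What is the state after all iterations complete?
b=3, z=0

Iteration trace:
Start: b=3, z=0
After iteration 1: b=0, z=3
After iteration 2: b=3, z=0
After iteration 3: b=0, z=3
After iteration 4: b=3, z=0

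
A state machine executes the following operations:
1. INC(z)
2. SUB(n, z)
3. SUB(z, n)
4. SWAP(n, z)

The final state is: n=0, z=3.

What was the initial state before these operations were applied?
n=6, z=2

Working backwards:
Final state: n=0, z=3
Before step 4 (SWAP(n, z)): n=3, z=0
Before step 3 (SUB(z, n)): n=3, z=3
Before step 2 (SUB(n, z)): n=6, z=3
Before step 1 (INC(z)): n=6, z=2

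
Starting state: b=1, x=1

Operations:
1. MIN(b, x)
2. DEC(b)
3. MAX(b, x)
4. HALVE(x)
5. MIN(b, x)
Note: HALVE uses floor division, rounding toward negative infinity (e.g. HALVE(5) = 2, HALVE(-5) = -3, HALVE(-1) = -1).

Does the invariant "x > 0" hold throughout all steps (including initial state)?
No, violated after step 4

The invariant is violated after step 4.

State at each step:
Initial: b=1, x=1
After step 1: b=1, x=1
After step 2: b=0, x=1
After step 3: b=1, x=1
After step 4: b=1, x=0
After step 5: b=0, x=0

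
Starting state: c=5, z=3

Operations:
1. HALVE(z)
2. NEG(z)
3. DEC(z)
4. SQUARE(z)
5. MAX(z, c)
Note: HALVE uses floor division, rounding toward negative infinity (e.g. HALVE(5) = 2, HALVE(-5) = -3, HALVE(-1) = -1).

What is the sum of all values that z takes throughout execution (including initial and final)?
10

Values of z at each step:
Initial: z = 3
After step 1: z = 1
After step 2: z = -1
After step 3: z = -2
After step 4: z = 4
After step 5: z = 5
Sum = 3 + 1 + -1 + -2 + 4 + 5 = 10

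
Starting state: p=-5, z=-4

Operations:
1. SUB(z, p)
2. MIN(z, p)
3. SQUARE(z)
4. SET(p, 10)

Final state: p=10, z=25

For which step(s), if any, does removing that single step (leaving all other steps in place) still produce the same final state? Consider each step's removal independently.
Step(s) 1

Testing removal of each single step:
Without step 1: final = p=10, z=25 (same)
Without step 2: final = p=10, z=1 (different)
Without step 3: final = p=10, z=-5 (different)
Without step 4: final = p=-5, z=25 (different)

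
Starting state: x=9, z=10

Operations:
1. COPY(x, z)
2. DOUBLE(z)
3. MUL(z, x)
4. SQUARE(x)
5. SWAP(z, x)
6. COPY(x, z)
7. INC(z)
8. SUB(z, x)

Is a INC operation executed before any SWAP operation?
No

First INC: step 7
First SWAP: step 5
Since 7 > 5, SWAP comes first.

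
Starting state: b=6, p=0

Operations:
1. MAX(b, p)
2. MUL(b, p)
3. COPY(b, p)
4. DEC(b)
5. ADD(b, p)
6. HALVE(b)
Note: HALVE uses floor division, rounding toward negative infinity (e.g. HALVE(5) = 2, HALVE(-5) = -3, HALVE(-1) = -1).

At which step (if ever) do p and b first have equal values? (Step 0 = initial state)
Step 2

p and b first become equal after step 2.

Comparing values at each step:
Initial: p=0, b=6
After step 1: p=0, b=6
After step 2: p=0, b=0 ← equal!
After step 3: p=0, b=0 ← equal!
After step 4: p=0, b=-1
After step 5: p=0, b=-1
After step 6: p=0, b=-1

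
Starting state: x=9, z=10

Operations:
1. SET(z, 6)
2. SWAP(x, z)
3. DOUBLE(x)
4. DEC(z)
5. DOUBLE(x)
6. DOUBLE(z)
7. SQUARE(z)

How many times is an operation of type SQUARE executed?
1

Counting SQUARE operations:
Step 7: SQUARE(z) ← SQUARE
Total: 1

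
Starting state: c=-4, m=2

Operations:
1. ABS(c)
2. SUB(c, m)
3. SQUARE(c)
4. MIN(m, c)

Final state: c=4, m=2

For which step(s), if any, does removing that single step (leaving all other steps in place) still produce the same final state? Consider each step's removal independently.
Step(s) 4

Testing removal of each single step:
Without step 1: final = c=36, m=2 (different)
Without step 2: final = c=16, m=2 (different)
Without step 3: final = c=2, m=2 (different)
Without step 4: final = c=4, m=2 (same)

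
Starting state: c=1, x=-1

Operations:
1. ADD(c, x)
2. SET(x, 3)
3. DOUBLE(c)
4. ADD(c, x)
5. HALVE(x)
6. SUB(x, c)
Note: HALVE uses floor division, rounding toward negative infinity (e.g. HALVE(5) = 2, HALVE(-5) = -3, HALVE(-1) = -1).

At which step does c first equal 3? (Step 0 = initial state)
Step 4

Tracing c:
Initial: c = 1
After step 1: c = 0
After step 2: c = 0
After step 3: c = 0
After step 4: c = 3 ← first occurrence
After step 5: c = 3
After step 6: c = 3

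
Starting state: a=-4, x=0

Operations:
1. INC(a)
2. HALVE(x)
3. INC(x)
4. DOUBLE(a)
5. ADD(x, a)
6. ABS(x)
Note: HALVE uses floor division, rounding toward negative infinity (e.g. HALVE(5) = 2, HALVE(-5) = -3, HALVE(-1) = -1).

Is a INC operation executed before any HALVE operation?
Yes

First INC: step 1
First HALVE: step 2
Since 1 < 2, INC comes first.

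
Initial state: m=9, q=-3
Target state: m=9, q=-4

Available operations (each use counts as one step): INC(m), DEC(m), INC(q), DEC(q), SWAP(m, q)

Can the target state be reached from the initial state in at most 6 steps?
Yes

Path (1 step): DEC(q)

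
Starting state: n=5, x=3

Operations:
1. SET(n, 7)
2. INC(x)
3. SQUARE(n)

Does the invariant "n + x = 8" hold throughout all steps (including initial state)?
No, violated after step 1

The invariant is violated after step 1.

State at each step:
Initial: n=5, x=3
After step 1: n=7, x=3
After step 2: n=7, x=4
After step 3: n=49, x=4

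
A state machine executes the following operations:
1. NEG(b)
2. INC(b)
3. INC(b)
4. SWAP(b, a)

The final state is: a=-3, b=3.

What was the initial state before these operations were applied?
a=3, b=5

Working backwards:
Final state: a=-3, b=3
Before step 4 (SWAP(b, a)): a=3, b=-3
Before step 3 (INC(b)): a=3, b=-4
Before step 2 (INC(b)): a=3, b=-5
Before step 1 (NEG(b)): a=3, b=5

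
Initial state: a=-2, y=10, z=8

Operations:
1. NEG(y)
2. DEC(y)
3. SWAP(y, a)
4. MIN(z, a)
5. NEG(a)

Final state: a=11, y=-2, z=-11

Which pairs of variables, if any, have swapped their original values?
None

Comparing initial and final values:
z: 8 → -11
a: -2 → 11
y: 10 → -2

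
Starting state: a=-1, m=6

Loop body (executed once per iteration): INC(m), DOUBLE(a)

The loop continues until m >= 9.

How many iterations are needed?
3

Tracing iterations:
Initial: a=-1, m=6
After iteration 1: a=-2, m=7
After iteration 2: a=-4, m=8
After iteration 3: a=-8, m=9
m >= 9 now holds, so the loop exits after 3 iterations.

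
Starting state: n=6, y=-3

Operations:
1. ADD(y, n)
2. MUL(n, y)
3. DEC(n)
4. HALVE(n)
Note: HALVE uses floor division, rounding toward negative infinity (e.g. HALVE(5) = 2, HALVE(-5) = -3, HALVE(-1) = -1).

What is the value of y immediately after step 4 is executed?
y = 3

Tracing y through execution:
Initial: y = -3
After step 1 (ADD(y, n)): y = 3
After step 2 (MUL(n, y)): y = 3
After step 3 (DEC(n)): y = 3
After step 4 (HALVE(n)): y = 3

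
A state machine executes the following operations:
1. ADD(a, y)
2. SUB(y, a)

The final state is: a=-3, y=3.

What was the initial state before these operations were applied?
a=-3, y=0

Working backwards:
Final state: a=-3, y=3
Before step 2 (SUB(y, a)): a=-3, y=0
Before step 1 (ADD(a, y)): a=-3, y=0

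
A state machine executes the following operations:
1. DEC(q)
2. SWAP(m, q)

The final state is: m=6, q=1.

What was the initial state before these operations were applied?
m=1, q=7

Working backwards:
Final state: m=6, q=1
Before step 2 (SWAP(m, q)): m=1, q=6
Before step 1 (DEC(q)): m=1, q=7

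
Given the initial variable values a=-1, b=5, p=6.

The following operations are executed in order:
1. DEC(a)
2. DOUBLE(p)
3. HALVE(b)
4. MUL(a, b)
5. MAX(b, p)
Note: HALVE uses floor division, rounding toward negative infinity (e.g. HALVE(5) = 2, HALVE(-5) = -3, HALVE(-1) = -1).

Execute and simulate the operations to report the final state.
{a: -4, b: 12, p: 12}

Step-by-step execution:
Initial: a=-1, b=5, p=6
After step 1 (DEC(a)): a=-2, b=5, p=6
After step 2 (DOUBLE(p)): a=-2, b=5, p=12
After step 3 (HALVE(b)): a=-2, b=2, p=12
After step 4 (MUL(a, b)): a=-4, b=2, p=12
After step 5 (MAX(b, p)): a=-4, b=12, p=12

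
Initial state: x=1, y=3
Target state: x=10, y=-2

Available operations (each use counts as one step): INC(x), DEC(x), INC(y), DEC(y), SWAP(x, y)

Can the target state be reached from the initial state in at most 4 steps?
No

The target state cannot be reached within 4 steps.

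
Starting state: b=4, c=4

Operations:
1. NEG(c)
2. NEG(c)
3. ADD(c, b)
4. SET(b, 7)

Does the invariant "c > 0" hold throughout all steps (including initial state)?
No, violated after step 1

The invariant is violated after step 1.

State at each step:
Initial: b=4, c=4
After step 1: b=4, c=-4
After step 2: b=4, c=4
After step 3: b=4, c=8
After step 4: b=7, c=8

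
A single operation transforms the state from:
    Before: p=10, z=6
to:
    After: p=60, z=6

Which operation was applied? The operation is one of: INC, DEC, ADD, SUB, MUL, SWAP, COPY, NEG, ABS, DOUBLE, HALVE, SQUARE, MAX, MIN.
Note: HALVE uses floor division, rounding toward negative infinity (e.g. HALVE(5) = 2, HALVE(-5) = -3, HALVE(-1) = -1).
MUL(p, z)

Analyzing the change:
Before: p=10, z=6
After: p=60, z=6
Variable p changed from 10 to 60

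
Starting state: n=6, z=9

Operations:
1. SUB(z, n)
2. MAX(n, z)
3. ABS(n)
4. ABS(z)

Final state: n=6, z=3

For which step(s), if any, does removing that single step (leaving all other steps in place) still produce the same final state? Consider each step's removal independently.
Step(s) 2, 3, 4

Testing removal of each single step:
Without step 1: final = n=9, z=9 (different)
Without step 2: final = n=6, z=3 (same)
Without step 3: final = n=6, z=3 (same)
Without step 4: final = n=6, z=3 (same)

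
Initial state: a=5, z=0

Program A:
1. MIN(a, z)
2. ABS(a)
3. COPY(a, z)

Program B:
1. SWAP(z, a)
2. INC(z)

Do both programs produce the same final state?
No

Program A final state: a=0, z=0
Program B final state: a=0, z=6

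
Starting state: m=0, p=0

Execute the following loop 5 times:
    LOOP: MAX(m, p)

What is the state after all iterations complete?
m=0, p=0

Iteration trace:
Start: m=0, p=0
After iteration 1: m=0, p=0
After iteration 2: m=0, p=0
After iteration 3: m=0, p=0
After iteration 4: m=0, p=0
After iteration 5: m=0, p=0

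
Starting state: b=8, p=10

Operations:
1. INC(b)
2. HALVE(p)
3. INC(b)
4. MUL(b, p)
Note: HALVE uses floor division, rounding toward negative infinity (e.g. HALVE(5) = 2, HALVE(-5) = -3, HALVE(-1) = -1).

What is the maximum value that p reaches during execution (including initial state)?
10

Values of p at each step:
Initial: p = 10 ← maximum
After step 1: p = 10
After step 2: p = 5
After step 3: p = 5
After step 4: p = 5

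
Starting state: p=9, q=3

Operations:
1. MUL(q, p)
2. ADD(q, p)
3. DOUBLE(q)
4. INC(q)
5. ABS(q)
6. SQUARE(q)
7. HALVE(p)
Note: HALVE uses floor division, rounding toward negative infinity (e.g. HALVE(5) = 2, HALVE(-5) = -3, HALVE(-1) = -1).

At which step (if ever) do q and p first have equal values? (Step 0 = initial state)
Never

q and p never become equal during execution.

Comparing values at each step:
Initial: q=3, p=9
After step 1: q=27, p=9
After step 2: q=36, p=9
After step 3: q=72, p=9
After step 4: q=73, p=9
After step 5: q=73, p=9
After step 6: q=5329, p=9
After step 7: q=5329, p=4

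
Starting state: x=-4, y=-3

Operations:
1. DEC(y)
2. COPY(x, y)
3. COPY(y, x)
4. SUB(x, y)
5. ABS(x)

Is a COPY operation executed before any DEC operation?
No

First COPY: step 2
First DEC: step 1
Since 2 > 1, DEC comes first.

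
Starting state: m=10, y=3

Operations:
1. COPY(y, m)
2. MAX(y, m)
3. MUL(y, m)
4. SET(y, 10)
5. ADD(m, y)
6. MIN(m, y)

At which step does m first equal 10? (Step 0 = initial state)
Step 0

Tracing m:
Initial: m = 10 ← first occurrence
After step 1: m = 10
After step 2: m = 10
After step 3: m = 10
After step 4: m = 10
After step 5: m = 20
After step 6: m = 10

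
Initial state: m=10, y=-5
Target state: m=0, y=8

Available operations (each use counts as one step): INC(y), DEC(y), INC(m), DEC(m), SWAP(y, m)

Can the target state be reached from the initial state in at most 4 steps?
No

The target state cannot be reached within 4 steps.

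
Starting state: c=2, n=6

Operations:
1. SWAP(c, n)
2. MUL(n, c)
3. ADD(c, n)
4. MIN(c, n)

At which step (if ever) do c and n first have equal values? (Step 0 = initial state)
Step 4

c and n first become equal after step 4.

Comparing values at each step:
Initial: c=2, n=6
After step 1: c=6, n=2
After step 2: c=6, n=12
After step 3: c=18, n=12
After step 4: c=12, n=12 ← equal!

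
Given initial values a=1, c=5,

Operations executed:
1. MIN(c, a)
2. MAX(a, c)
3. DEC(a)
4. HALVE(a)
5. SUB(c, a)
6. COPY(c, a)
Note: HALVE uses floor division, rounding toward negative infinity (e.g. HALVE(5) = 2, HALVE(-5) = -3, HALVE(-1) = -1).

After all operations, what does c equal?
c = 0

Tracing execution:
Step 1: MIN(c, a) → c = 1
Step 2: MAX(a, c) → c = 1
Step 3: DEC(a) → c = 1
Step 4: HALVE(a) → c = 1
Step 5: SUB(c, a) → c = 1
Step 6: COPY(c, a) → c = 0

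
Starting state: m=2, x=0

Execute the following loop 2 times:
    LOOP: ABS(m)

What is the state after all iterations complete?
m=2, x=0

Iteration trace:
Start: m=2, x=0
After iteration 1: m=2, x=0
After iteration 2: m=2, x=0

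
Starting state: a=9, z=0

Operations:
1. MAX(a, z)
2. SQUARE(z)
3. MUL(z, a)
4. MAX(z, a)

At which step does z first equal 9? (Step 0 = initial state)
Step 4

Tracing z:
Initial: z = 0
After step 1: z = 0
After step 2: z = 0
After step 3: z = 0
After step 4: z = 9 ← first occurrence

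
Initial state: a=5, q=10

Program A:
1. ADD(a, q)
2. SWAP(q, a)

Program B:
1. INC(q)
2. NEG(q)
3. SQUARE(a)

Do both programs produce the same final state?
No

Program A final state: a=10, q=15
Program B final state: a=25, q=-11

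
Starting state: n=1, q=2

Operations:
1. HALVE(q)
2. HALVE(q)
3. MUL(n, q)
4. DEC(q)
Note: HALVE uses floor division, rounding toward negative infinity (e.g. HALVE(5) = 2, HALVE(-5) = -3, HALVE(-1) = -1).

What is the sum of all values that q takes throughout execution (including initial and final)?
2

Values of q at each step:
Initial: q = 2
After step 1: q = 1
After step 2: q = 0
After step 3: q = 0
After step 4: q = -1
Sum = 2 + 1 + 0 + 0 + -1 = 2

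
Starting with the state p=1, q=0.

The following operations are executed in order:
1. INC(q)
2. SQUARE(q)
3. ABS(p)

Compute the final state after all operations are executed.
{p: 1, q: 1}

Step-by-step execution:
Initial: p=1, q=0
After step 1 (INC(q)): p=1, q=1
After step 2 (SQUARE(q)): p=1, q=1
After step 3 (ABS(p)): p=1, q=1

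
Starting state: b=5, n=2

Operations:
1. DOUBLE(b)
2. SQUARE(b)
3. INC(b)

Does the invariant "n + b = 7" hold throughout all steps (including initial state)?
No, violated after step 1

The invariant is violated after step 1.

State at each step:
Initial: b=5, n=2
After step 1: b=10, n=2
After step 2: b=100, n=2
After step 3: b=101, n=2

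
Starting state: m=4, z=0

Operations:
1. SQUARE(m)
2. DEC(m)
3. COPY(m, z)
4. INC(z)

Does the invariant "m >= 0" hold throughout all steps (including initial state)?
Yes

The invariant holds at every step.

State at each step:
Initial: m=4, z=0
After step 1: m=16, z=0
After step 2: m=15, z=0
After step 3: m=0, z=0
After step 4: m=0, z=1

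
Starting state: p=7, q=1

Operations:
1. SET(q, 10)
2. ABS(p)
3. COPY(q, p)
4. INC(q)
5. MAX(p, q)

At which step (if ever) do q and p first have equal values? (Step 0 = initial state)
Step 3

q and p first become equal after step 3.

Comparing values at each step:
Initial: q=1, p=7
After step 1: q=10, p=7
After step 2: q=10, p=7
After step 3: q=7, p=7 ← equal!
After step 4: q=8, p=7
After step 5: q=8, p=8 ← equal!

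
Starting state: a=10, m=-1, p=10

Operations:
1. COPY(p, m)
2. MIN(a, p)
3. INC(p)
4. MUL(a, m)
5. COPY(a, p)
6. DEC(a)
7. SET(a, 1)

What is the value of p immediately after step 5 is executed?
p = 0

Tracing p through execution:
Initial: p = 10
After step 1 (COPY(p, m)): p = -1
After step 2 (MIN(a, p)): p = -1
After step 3 (INC(p)): p = 0
After step 4 (MUL(a, m)): p = 0
After step 5 (COPY(a, p)): p = 0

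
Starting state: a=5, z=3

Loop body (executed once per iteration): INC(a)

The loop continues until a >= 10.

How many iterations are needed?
5

Tracing iterations:
Initial: a=5, z=3
After iteration 1: a=6, z=3
After iteration 2: a=7, z=3
After iteration 3: a=8, z=3
After iteration 4: a=9, z=3
After iteration 5: a=10, z=3
a >= 10 now holds, so the loop exits after 5 iterations.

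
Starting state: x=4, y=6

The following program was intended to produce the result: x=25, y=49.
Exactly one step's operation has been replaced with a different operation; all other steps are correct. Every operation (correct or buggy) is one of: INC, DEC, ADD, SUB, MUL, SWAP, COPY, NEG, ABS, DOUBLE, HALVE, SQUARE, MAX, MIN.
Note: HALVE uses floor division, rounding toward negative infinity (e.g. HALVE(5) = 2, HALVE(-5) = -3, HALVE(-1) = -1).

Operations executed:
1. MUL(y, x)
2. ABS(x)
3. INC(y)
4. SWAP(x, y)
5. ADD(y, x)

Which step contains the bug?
Step 2

Trace with buggy code:
Initial: x=4, y=6
After step 1: x=4, y=24
After step 2: x=4, y=24
After step 3: x=4, y=25
After step 4: x=25, y=4
After step 5: x=25, y=29
Actual final x=25, y=29 ≠ expected x=25, y=49.
Step 2 is the only position where a single-operation replacement can produce the expected result.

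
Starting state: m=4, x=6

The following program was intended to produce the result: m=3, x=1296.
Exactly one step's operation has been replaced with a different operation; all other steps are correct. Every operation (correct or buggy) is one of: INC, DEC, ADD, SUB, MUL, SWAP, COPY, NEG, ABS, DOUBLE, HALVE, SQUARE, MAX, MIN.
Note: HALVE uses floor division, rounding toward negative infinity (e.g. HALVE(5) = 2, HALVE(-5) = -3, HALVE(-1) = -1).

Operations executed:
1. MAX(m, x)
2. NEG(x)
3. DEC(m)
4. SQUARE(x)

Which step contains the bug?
Step 1

Trace with buggy code:
Initial: m=4, x=6
After step 1: m=6, x=6
After step 2: m=6, x=-6
After step 3: m=5, x=-6
After step 4: m=5, x=36
Actual final m=5, x=36 ≠ expected m=3, x=1296.
Step 1 is the only position where a single-operation replacement can produce the expected result.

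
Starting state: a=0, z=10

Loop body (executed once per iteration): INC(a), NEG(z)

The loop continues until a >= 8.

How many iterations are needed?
8

Tracing iterations:
Initial: a=0, z=10
After iteration 1: a=1, z=-10
After iteration 2: a=2, z=10
After iteration 3: a=3, z=-10
After iteration 4: a=4, z=10
After iteration 5: a=5, z=-10
After iteration 6: a=6, z=10
After iteration 7: a=7, z=-10
After iteration 8: a=8, z=10
a >= 8 now holds, so the loop exits after 8 iterations.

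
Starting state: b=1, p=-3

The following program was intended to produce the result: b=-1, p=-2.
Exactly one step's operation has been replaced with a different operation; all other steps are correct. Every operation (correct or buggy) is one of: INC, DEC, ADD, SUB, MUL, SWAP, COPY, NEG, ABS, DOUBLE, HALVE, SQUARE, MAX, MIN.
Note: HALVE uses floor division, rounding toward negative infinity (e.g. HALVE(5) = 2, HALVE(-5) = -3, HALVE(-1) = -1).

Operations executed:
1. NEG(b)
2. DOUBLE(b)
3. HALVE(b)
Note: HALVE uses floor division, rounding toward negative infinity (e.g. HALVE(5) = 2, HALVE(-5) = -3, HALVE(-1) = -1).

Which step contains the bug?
Step 2

Trace with buggy code:
Initial: b=1, p=-3
After step 1: b=-1, p=-3
After step 2: b=-2, p=-3
After step 3: b=-1, p=-3
Actual final b=-1, p=-3 ≠ expected b=-1, p=-2.
Step 2 is the only position where a single-operation replacement can produce the expected result.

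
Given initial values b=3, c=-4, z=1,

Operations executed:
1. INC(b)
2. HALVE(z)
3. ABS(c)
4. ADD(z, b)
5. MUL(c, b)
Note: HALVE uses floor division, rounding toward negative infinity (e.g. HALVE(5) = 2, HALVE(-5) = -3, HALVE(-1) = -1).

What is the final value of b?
b = 4

Tracing execution:
Step 1: INC(b) → b = 4
Step 2: HALVE(z) → b = 4
Step 3: ABS(c) → b = 4
Step 4: ADD(z, b) → b = 4
Step 5: MUL(c, b) → b = 4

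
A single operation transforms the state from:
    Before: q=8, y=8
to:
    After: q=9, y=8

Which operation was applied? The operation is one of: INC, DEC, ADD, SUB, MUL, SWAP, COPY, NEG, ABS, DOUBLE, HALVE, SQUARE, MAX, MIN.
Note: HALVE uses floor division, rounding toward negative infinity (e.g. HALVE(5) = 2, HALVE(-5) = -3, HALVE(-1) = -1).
INC(q)

Analyzing the change:
Before: q=8, y=8
After: q=9, y=8
Variable q changed from 8 to 9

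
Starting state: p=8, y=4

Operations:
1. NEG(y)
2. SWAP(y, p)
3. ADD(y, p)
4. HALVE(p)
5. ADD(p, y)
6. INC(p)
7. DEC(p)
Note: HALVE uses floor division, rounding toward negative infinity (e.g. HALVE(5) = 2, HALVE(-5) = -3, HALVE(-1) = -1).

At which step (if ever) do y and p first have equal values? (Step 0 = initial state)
Never

y and p never become equal during execution.

Comparing values at each step:
Initial: y=4, p=8
After step 1: y=-4, p=8
After step 2: y=8, p=-4
After step 3: y=4, p=-4
After step 4: y=4, p=-2
After step 5: y=4, p=2
After step 6: y=4, p=3
After step 7: y=4, p=2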